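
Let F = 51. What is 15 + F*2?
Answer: 117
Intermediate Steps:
15 + F*2 = 15 + 51*2 = 15 + 102 = 117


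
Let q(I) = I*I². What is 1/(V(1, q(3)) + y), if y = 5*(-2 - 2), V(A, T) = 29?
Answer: ⅑ ≈ 0.11111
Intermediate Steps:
q(I) = I³
y = -20 (y = 5*(-4) = -20)
1/(V(1, q(3)) + y) = 1/(29 - 20) = 1/9 = ⅑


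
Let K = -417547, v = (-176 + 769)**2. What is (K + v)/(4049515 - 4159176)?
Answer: 65898/109661 ≈ 0.60092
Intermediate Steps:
v = 351649 (v = 593**2 = 351649)
(K + v)/(4049515 - 4159176) = (-417547 + 351649)/(4049515 - 4159176) = -65898/(-109661) = -65898*(-1/109661) = 65898/109661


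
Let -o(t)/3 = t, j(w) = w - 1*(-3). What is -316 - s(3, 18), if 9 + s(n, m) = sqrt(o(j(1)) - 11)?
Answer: -307 - I*sqrt(23) ≈ -307.0 - 4.7958*I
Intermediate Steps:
j(w) = 3 + w (j(w) = w + 3 = 3 + w)
o(t) = -3*t
s(n, m) = -9 + I*sqrt(23) (s(n, m) = -9 + sqrt(-3*(3 + 1) - 11) = -9 + sqrt(-3*4 - 11) = -9 + sqrt(-12 - 11) = -9 + sqrt(-23) = -9 + I*sqrt(23))
-316 - s(3, 18) = -316 - (-9 + I*sqrt(23)) = -316 + (9 - I*sqrt(23)) = -307 - I*sqrt(23)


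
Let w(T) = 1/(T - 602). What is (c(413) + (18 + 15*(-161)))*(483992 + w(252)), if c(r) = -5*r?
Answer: -377925150969/175 ≈ -2.1596e+9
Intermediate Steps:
w(T) = 1/(-602 + T)
(c(413) + (18 + 15*(-161)))*(483992 + w(252)) = (-5*413 + (18 + 15*(-161)))*(483992 + 1/(-602 + 252)) = (-2065 + (18 - 2415))*(483992 + 1/(-350)) = (-2065 - 2397)*(483992 - 1/350) = -4462*169397199/350 = -377925150969/175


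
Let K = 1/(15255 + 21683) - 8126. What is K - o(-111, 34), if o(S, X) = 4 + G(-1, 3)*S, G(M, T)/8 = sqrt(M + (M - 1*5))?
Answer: -300305939/36938 + 888*I*sqrt(7) ≈ -8130.0 + 2349.4*I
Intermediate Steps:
G(M, T) = 8*sqrt(-5 + 2*M) (G(M, T) = 8*sqrt(M + (M - 1*5)) = 8*sqrt(M + (M - 5)) = 8*sqrt(M + (-5 + M)) = 8*sqrt(-5 + 2*M))
K = -300158187/36938 (K = 1/36938 - 8126 = -300158187/36938 ≈ -8126.0)
o(S, X) = 4 + 8*I*S*sqrt(7) (o(S, X) = 4 + (8*sqrt(-5 + 2*(-1)))*S = 4 + (8*sqrt(-5 - 2))*S = 4 + (8*sqrt(-7))*S = 4 + (8*(I*sqrt(7)))*S = 4 + (8*I*sqrt(7))*S = 4 + 8*I*S*sqrt(7))
K - o(-111, 34) = -300158187/36938 - (4 + 8*I*(-111)*sqrt(7)) = -300158187/36938 - (4 - 888*I*sqrt(7)) = -300158187/36938 + (-4 + 888*I*sqrt(7)) = -300305939/36938 + 888*I*sqrt(7)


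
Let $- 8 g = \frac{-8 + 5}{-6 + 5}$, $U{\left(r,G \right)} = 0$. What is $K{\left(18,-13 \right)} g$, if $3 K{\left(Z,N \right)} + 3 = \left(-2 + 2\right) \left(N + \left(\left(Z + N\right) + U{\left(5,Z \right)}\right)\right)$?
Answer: $\frac{3}{8} \approx 0.375$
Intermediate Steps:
$g = - \frac{3}{8}$ ($g = - \frac{\left(-8 + 5\right) \frac{1}{-6 + 5}}{8} = - \frac{\left(-3\right) \frac{1}{-1}}{8} = - \frac{\left(-3\right) \left(-1\right)}{8} = \left(- \frac{1}{8}\right) 3 = - \frac{3}{8} \approx -0.375$)
$K{\left(Z,N \right)} = -1$ ($K{\left(Z,N \right)} = -1 + \frac{\left(-2 + 2\right) \left(N + \left(\left(Z + N\right) + 0\right)\right)}{3} = -1 + \frac{0 \left(N + \left(\left(N + Z\right) + 0\right)\right)}{3} = -1 + \frac{0 \left(N + \left(N + Z\right)\right)}{3} = -1 + \frac{0 \left(Z + 2 N\right)}{3} = -1 + \frac{1}{3} \cdot 0 = -1 + 0 = -1$)
$K{\left(18,-13 \right)} g = \left(-1\right) \left(- \frac{3}{8}\right) = \frac{3}{8}$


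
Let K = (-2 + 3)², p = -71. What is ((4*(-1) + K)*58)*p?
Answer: 12354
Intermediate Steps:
K = 1 (K = 1² = 1)
((4*(-1) + K)*58)*p = ((4*(-1) + 1)*58)*(-71) = ((-4 + 1)*58)*(-71) = -3*58*(-71) = -174*(-71) = 12354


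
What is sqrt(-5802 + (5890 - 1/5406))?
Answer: sqrt(2571780162)/5406 ≈ 9.3808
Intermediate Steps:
sqrt(-5802 + (5890 - 1/5406)) = sqrt(-5802 + 31841339/5406) = sqrt(475727/5406) = sqrt(2571780162)/5406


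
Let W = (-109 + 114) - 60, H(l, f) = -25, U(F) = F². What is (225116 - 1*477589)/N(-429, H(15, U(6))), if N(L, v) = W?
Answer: 252473/55 ≈ 4590.4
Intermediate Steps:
W = -55 (W = 5 - 60 = -55)
N(L, v) = -55
(225116 - 1*477589)/N(-429, H(15, U(6))) = (225116 - 1*477589)/(-55) = (225116 - 477589)*(-1/55) = -252473*(-1/55) = 252473/55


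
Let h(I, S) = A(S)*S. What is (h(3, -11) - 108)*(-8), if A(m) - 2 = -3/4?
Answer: 974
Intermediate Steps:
A(m) = 5/4 (A(m) = 2 - 3/4 = 2 - 3*¼ = 2 - ¾ = 5/4)
h(I, S) = 5*S/4
(h(3, -11) - 108)*(-8) = ((5/4)*(-11) - 108)*(-8) = (-55/4 - 108)*(-8) = -487/4*(-8) = 974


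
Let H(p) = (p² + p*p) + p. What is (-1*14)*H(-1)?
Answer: -14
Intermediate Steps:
H(p) = p + 2*p² (H(p) = (p² + p²) + p = 2*p² + p = p + 2*p²)
(-1*14)*H(-1) = (-1*14)*(-(1 + 2*(-1))) = -(-14)*(1 - 2) = -(-14)*(-1) = -14*1 = -14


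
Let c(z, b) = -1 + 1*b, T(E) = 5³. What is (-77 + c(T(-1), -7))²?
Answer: 7225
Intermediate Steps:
T(E) = 125
c(z, b) = -1 + b
(-77 + c(T(-1), -7))² = (-77 + (-1 - 7))² = (-77 - 8)² = (-85)² = 7225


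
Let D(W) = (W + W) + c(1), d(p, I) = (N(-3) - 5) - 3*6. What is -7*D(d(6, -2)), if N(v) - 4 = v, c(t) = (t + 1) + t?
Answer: 287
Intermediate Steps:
c(t) = 1 + 2*t (c(t) = (1 + t) + t = 1 + 2*t)
N(v) = 4 + v
d(p, I) = -22 (d(p, I) = ((4 - 3) - 5) - 3*6 = (1 - 5) - 18 = -4 - 18 = -22)
D(W) = 3 + 2*W (D(W) = (W + W) + (1 + 2*1) = 2*W + (1 + 2) = 2*W + 3 = 3 + 2*W)
-7*D(d(6, -2)) = -7*(3 + 2*(-22)) = -7*(3 - 44) = -7*(-41) = 287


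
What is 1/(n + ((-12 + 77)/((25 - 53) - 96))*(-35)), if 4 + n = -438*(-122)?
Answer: 124/6627843 ≈ 1.8709e-5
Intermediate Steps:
n = 53432 (n = -4 - 438*(-122) = -4 + 53436 = 53432)
1/(n + ((-12 + 77)/((25 - 53) - 96))*(-35)) = 1/(53432 + ((-12 + 77)/((25 - 53) - 96))*(-35)) = 1/(53432 + (65/(-28 - 96))*(-35)) = 1/(53432 + (65/(-124))*(-35)) = 1/(53432 + (65*(-1/124))*(-35)) = 1/(53432 - 65/124*(-35)) = 1/(53432 + 2275/124) = 1/(6627843/124) = 124/6627843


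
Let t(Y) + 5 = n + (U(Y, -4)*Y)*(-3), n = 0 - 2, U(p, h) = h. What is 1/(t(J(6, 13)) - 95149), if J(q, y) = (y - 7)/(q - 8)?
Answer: -1/95192 ≈ -1.0505e-5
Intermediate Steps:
n = -2
J(q, y) = (-7 + y)/(-8 + q)
t(Y) = -7 + 12*Y (t(Y) = -5 + (-2 - 4*Y*(-3)) = -5 + (-2 + 12*Y) = -7 + 12*Y)
1/(t(J(6, 13)) - 95149) = 1/((-7 + 12*((-7 + 13)/(-8 + 6))) - 95149) = 1/((-7 + 12*(6/(-2))) - 95149) = 1/((-7 + 12*(-½*6)) - 95149) = 1/((-7 + 12*(-3)) - 95149) = 1/((-7 - 36) - 95149) = 1/(-43 - 95149) = 1/(-95192) = -1/95192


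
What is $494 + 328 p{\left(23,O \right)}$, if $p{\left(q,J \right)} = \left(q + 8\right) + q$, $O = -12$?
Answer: $18206$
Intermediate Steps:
$p{\left(q,J \right)} = 8 + 2 q$ ($p{\left(q,J \right)} = \left(8 + q\right) + q = 8 + 2 q$)
$494 + 328 p{\left(23,O \right)} = 494 + 328 \left(8 + 2 \cdot 23\right) = 494 + 328 \left(8 + 46\right) = 494 + 328 \cdot 54 = 494 + 17712 = 18206$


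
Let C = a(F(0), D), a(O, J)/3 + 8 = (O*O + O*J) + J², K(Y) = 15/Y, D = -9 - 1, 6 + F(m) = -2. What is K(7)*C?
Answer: 10620/7 ≈ 1517.1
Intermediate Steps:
F(m) = -8 (F(m) = -6 - 2 = -8)
D = -10
a(O, J) = -24 + 3*J² + 3*O² + 3*J*O (a(O, J) = -24 + 3*((O*O + O*J) + J²) = -24 + 3*((O² + J*O) + J²) = -24 + 3*(J² + O² + J*O) = -24 + (3*J² + 3*O² + 3*J*O) = -24 + 3*J² + 3*O² + 3*J*O)
C = 708 (C = -24 + 3*(-10)² + 3*(-8)² + 3*(-10)*(-8) = -24 + 3*100 + 3*64 + 240 = -24 + 300 + 192 + 240 = 708)
K(7)*C = (15/7)*708 = 10620/7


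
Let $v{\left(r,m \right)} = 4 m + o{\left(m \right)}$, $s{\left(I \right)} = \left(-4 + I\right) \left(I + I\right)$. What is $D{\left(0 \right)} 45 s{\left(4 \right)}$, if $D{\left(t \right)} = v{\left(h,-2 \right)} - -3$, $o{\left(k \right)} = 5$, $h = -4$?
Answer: $0$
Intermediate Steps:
$s{\left(I \right)} = 2 I \left(-4 + I\right)$ ($s{\left(I \right)} = \left(-4 + I\right) 2 I = 2 I \left(-4 + I\right)$)
$v{\left(r,m \right)} = 5 + 4 m$ ($v{\left(r,m \right)} = 4 m + 5 = 5 + 4 m$)
$D{\left(t \right)} = 0$ ($D{\left(t \right)} = \left(5 + 4 \left(-2\right)\right) - -3 = \left(5 - 8\right) + 3 = -3 + 3 = 0$)
$D{\left(0 \right)} 45 s{\left(4 \right)} = 0 \cdot 45 \cdot 2 \cdot 4 \left(-4 + 4\right) = 0 \cdot 2 \cdot 4 \cdot 0 = 0 \cdot 0 = 0$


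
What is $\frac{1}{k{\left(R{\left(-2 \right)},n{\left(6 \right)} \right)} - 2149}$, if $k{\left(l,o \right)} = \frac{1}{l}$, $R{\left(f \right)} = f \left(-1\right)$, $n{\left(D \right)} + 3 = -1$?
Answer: $- \frac{2}{4297} \approx -0.00046544$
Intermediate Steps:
$n{\left(D \right)} = -4$ ($n{\left(D \right)} = -3 - 1 = -4$)
$R{\left(f \right)} = - f$
$\frac{1}{k{\left(R{\left(-2 \right)},n{\left(6 \right)} \right)} - 2149} = \frac{1}{\frac{1}{\left(-1\right) \left(-2\right)} - 2149} = \frac{1}{\frac{1}{2} - 2149} = \frac{1}{- \frac{4297}{2}} = - \frac{2}{4297}$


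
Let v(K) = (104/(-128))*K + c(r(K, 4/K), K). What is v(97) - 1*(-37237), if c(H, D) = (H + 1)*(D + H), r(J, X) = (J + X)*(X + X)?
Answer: 53972513891827/1416468496 ≈ 38104.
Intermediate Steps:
r(J, X) = 2*X*(J + X) (r(J, X) = (J + X)*(2*X) = 2*X*(J + X))
c(H, D) = (1 + H)*(D + H)
v(K) = 32/K + 131*K/16 + 8*(K + 4/K)/K + 64*(K + 4/K)²/K² (v(K) = (104/(-128))*K + (K + 2*(4/K)*(K + 4/K) + (2*(4/K)*(K + 4/K))² + K*(2*(4/K)*(K + 4/K))) = (104*(-1/128))*K + (K + 8*(K + 4/K)/K + (8*(K + 4/K)/K)² + K*(8*(K + 4/K)/K)) = -13*K/16 + (K + 8*(K + 4/K)/K + 64*(K + 4/K)²/K² + (8*K + 32/K)) = -13*K/16 + (9*K + 32/K + 8*(K + 4/K)/K + 64*(K + 4/K)²/K²) = 32/K + 131*K/16 + 8*(K + 4/K)/K + 64*(K + 4/K)²/K²)
v(97) - 1*(-37237) = (72 + 32/97 + 544/97² + 1024/97⁴ + (131/16)*97) - 1*(-37237) = (72 + 32*(1/97) + 544*(1/9409) + 1024*(1/88529281) + 12707/16) + 37237 = (72 + 32/97 + 544/9409 + 1024/88529281 + 12707/16) + 37237 = 1227476506275/1416468496 + 37237 = 53972513891827/1416468496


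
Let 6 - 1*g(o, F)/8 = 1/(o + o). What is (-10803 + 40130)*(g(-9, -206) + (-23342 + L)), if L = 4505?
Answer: -4959107719/9 ≈ -5.5101e+8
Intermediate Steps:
g(o, F) = 48 - 4/o (g(o, F) = 48 - 8/(o + o) = 48 - 8*1/(2*o) = 48 - 4/o)
(-10803 + 40130)*(g(-9, -206) + (-23342 + L)) = (-10803 + 40130)*((48 - 4/(-9)) + (-23342 + 4505)) = 29327*((48 - 4*(-1/9)) - 18837) = 29327*((48 + 4/9) - 18837) = 29327*(436/9 - 18837) = 29327*(-169097/9) = -4959107719/9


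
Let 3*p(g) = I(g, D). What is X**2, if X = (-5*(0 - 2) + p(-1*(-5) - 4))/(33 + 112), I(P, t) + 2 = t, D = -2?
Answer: 676/189225 ≈ 0.0035725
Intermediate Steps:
I(P, t) = -2 + t
p(g) = -4/3 (p(g) = (-2 - 2)/3 = (1/3)*(-4) = -4/3)
X = 26/435 (X = (-5*(0 - 2) - 4/3)/(33 + 112) = (-5*(-2) - 4/3)/145 = (10 - 4/3)*(1/145) = (26/3)*(1/145) = 26/435 ≈ 0.059770)
X**2 = (26/435)**2 = 676/189225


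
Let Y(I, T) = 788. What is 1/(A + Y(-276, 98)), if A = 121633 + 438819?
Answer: 1/561240 ≈ 1.7818e-6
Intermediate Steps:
A = 560452
1/(A + Y(-276, 98)) = 1/(560452 + 788) = 1/561240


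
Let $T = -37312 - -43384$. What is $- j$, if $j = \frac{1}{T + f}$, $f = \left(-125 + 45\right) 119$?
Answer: $\frac{1}{3448} \approx 0.00029002$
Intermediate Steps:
$f = -9520$ ($f = \left(-80\right) 119 = -9520$)
$T = 6072$ ($T = -37312 + 43384 = 6072$)
$j = - \frac{1}{3448}$ ($j = \frac{1}{6072 - 9520} = \frac{1}{-3448} = - \frac{1}{3448} \approx -0.00029002$)
$- j = \left(-1\right) \left(- \frac{1}{3448}\right) = \frac{1}{3448}$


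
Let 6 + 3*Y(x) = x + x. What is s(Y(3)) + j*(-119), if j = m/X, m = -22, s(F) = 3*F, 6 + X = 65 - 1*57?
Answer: 1309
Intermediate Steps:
X = 2 (X = -6 + (65 - 1*57) = -6 + (65 - 57) = -6 + 8 = 2)
Y(x) = -2 + 2*x/3 (Y(x) = -2 + (x + x)/3 = -2 + (2*x)/3 = -2 + 2*x/3)
j = -11 (j = -22/2 = -22*½ = -11)
s(Y(3)) + j*(-119) = 3*(-2 + (⅔)*3) - 11*(-119) = 3*(-2 + 2) + 1309 = 3*0 + 1309 = 0 + 1309 = 1309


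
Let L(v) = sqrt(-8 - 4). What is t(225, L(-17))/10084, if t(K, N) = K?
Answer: 225/10084 ≈ 0.022313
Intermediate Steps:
L(v) = 2*I*sqrt(3) (L(v) = sqrt(-12) = 2*I*sqrt(3))
t(225, L(-17))/10084 = 225/10084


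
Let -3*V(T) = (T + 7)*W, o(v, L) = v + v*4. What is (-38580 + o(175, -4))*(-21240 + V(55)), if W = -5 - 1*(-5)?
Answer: 800854200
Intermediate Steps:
o(v, L) = 5*v (o(v, L) = v + 4*v = 5*v)
W = 0 (W = -5 + 5 = 0)
V(T) = 0 (V(T) = -(T + 7)*0/3 = -(7 + T)*0/3 = -⅓*0 = 0)
(-38580 + o(175, -4))*(-21240 + V(55)) = (-38580 + 5*175)*(-21240 + 0) = (-38580 + 875)*(-21240) = -37705*(-21240) = 800854200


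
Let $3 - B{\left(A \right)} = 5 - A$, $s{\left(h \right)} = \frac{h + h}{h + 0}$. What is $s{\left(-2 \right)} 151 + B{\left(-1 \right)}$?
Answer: $299$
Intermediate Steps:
$s{\left(h \right)} = 2$ ($s{\left(h \right)} = \frac{2 h}{h} = 2$)
$B{\left(A \right)} = -2 + A$ ($B{\left(A \right)} = 3 - \left(5 - A\right) = 3 + \left(-5 + A\right) = -2 + A$)
$s{\left(-2 \right)} 151 + B{\left(-1 \right)} = 2 \cdot 151 - 3 = 302 - 3 = 299$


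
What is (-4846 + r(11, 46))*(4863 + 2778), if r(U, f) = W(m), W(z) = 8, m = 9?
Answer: -36967158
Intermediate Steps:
r(U, f) = 8
(-4846 + r(11, 46))*(4863 + 2778) = (-4846 + 8)*(4863 + 2778) = -4838*7641 = -36967158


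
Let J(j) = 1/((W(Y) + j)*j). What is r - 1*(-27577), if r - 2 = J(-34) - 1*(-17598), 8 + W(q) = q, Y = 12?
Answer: 46080541/1020 ≈ 45177.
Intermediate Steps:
W(q) = -8 + q
J(j) = 1/(j*(4 + j)) (J(j) = 1/(((-8 + 12) + j)*j) = 1/((4 + j)*j) = 1/(j*(4 + j)))
r = 17952001/1020 (r = 2 + (1/((-34)*(4 - 34)) - 1*(-17598)) = 2 + (-1/34/(-30) + 17598) = 2 + (-1/34*(-1/30) + 17598) = 2 + (1/1020 + 17598) = 2 + 17949961/1020 = 17952001/1020 ≈ 17600.)
r - 1*(-27577) = 17952001/1020 - 1*(-27577) = 17952001/1020 + 27577 = 46080541/1020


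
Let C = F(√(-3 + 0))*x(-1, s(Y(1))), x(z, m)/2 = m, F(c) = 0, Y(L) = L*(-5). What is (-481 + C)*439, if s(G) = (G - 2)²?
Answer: -211159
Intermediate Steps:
Y(L) = -5*L
s(G) = (-2 + G)²
x(z, m) = 2*m
C = 0 (C = 0*(2*(-2 - 5*1)²) = 0*(2*(-2 - 5)²) = 0*(2*(-7)²) = 0*(2*49) = 0*98 = 0)
(-481 + C)*439 = (-481 + 0)*439 = -481*439 = -211159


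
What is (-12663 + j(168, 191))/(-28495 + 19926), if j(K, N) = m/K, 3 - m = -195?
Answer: 354531/239932 ≈ 1.4776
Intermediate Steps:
m = 198 (m = 3 - 1*(-195) = 3 + 195 = 198)
j(K, N) = 198/K
(-12663 + j(168, 191))/(-28495 + 19926) = (-12663 + 198/168)/(-28495 + 19926) = (-12663 + 198*(1/168))/(-8569) = (-12663 + 33/28)*(-1/8569) = -354531/28*(-1/8569) = 354531/239932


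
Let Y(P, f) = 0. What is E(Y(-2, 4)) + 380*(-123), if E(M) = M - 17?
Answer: -46757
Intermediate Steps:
E(M) = -17 + M
E(Y(-2, 4)) + 380*(-123) = (-17 + 0) + 380*(-123) = -17 - 46740 = -46757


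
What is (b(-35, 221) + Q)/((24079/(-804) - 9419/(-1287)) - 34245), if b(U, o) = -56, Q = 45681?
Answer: -15736792500/11819454019 ≈ -1.3314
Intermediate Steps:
(b(-35, 221) + Q)/((24079/(-804) - 9419/(-1287)) - 34245) = (-56 + 45681)/((24079/(-804) - 9419/(-1287)) - 34245) = 45625/((24079*(-1/804) - 9419*(-1/1287)) - 34245) = 45625/((-24079/804 + 9419/1287) - 34245) = 45625/(-7805599/344916 - 34245) = 45625/(-11819454019/344916) = 45625*(-344916/11819454019) = -15736792500/11819454019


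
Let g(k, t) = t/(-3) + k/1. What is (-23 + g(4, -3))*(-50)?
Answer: 900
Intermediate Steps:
g(k, t) = k - t/3 (g(k, t) = t*(-⅓) + k*1 = -t/3 + k = k - t/3)
(-23 + g(4, -3))*(-50) = (-23 + (4 - ⅓*(-3)))*(-50) = (-23 + (4 + 1))*(-50) = (-23 + 5)*(-50) = -18*(-50) = 900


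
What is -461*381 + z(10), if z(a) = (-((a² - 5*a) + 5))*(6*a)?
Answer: -178941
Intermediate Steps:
z(a) = 6*a*(-5 - a² + 5*a) (z(a) = (-(5 + a² - 5*a))*(6*a) = (-5 - a² + 5*a)*(6*a) = 6*a*(-5 - a² + 5*a))
-461*381 + z(10) = -461*381 + 6*10*(-5 - 1*10² + 5*10) = -175641 + 6*10*(-5 - 1*100 + 50) = -175641 + 6*10*(-5 - 100 + 50) = -175641 + 6*10*(-55) = -175641 - 3300 = -178941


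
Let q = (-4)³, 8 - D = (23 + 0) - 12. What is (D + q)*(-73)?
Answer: 4891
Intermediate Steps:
D = -3 (D = 8 - ((23 + 0) - 12) = 8 - (23 - 12) = 8 - 1*11 = 8 - 11 = -3)
q = -64
(D + q)*(-73) = (-3 - 64)*(-73) = -67*(-73) = 4891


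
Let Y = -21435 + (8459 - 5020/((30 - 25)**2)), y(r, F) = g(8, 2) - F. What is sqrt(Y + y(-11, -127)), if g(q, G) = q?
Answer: I*sqrt(326045)/5 ≈ 114.2*I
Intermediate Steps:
y(r, F) = 8 - F
Y = -65884/5 (Y = -21435 + (8459 - 5020/(5**2)) = -21435 + (8459 - 5020/25) = -21435 + (8459 - 1*1004/5) = -21435 + (8459 - 1004/5) = -21435 + 41291/5 = -65884/5 ≈ -13177.)
sqrt(Y + y(-11, -127)) = sqrt(-65884/5 + (8 - 1*(-127))) = sqrt(-65884/5 + (8 + 127)) = sqrt(-65884/5 + 135) = sqrt(-65209/5) = I*sqrt(326045)/5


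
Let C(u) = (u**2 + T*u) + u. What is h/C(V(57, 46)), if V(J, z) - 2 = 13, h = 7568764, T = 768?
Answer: 270313/420 ≈ 643.60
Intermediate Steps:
V(J, z) = 15 (V(J, z) = 2 + 13 = 15)
C(u) = u**2 + 769*u (C(u) = (u**2 + 768*u) + u = u**2 + 769*u)
h/C(V(57, 46)) = 7568764/((15*(769 + 15))) = 7568764/((15*784)) = 7568764/11760 = 7568764*(1/11760) = 270313/420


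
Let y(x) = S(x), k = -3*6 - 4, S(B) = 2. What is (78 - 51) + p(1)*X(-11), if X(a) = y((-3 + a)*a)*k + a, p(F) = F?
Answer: -28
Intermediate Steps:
k = -22 (k = -18 - 4 = -22)
y(x) = 2
X(a) = -44 + a (X(a) = 2*(-22) + a = -44 + a)
(78 - 51) + p(1)*X(-11) = (78 - 51) + 1*(-44 - 11) = 27 + 1*(-55) = 27 - 55 = -28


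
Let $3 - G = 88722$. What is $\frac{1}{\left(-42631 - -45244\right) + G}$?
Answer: $- \frac{1}{86106} \approx -1.1614 \cdot 10^{-5}$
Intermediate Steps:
$G = -88719$ ($G = 3 - 88722 = -88719$)
$\frac{1}{\left(-42631 - -45244\right) + G} = \frac{1}{\left(-42631 - -45244\right) - 88719} = \frac{1}{\left(-42631 + 45244\right) - 88719} = \frac{1}{2613 - 88719} = \frac{1}{-86106} = - \frac{1}{86106}$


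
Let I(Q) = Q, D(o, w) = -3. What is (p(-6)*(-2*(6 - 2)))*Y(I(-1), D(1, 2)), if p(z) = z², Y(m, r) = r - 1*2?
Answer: 1440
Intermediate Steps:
Y(m, r) = -2 + r (Y(m, r) = r - 2 = -2 + r)
(p(-6)*(-2*(6 - 2)))*Y(I(-1), D(1, 2)) = ((-6)²*(-2*(6 - 2)))*(-2 - 3) = (36*(-2*4))*(-5) = (36*(-8))*(-5) = -288*(-5) = 1440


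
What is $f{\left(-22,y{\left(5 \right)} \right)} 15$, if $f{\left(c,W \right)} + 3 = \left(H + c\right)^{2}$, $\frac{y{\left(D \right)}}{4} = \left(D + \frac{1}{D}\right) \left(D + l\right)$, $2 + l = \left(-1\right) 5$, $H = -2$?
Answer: $8595$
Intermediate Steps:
$l = -7$ ($l = -2 - 5 = -7$)
$y{\left(D \right)} = 4 \left(-7 + D\right) \left(D + \frac{1}{D}\right)$ ($y{\left(D \right)} = 4 \left(D + \frac{1}{D}\right) \left(D - 7\right) = 4 \left(D + \frac{1}{D}\right) \left(-7 + D\right) = 4 \left(-7 + D\right) \left(D + \frac{1}{D}\right)$)
$f{\left(c,W \right)} = -3 + \left(-2 + c\right)^{2}$
$f{\left(-22,y{\left(5 \right)} \right)} 15 = \left(-3 + \left(-2 - 22\right)^{2}\right) 15 = \left(-3 + \left(-24\right)^{2}\right) 15 = \left(-3 + 576\right) 15 = 573 \cdot 15 = 8595$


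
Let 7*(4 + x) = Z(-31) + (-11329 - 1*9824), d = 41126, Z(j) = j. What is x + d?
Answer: 266670/7 ≈ 38096.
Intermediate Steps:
x = -21212/7 (x = -4 + (-31 + (-11329 - 1*9824))/7 = -4 + (-31 + (-11329 - 9824))/7 = -4 + (-31 - 21153)/7 = -4 + (⅐)*(-21184) = -4 - 21184/7 = -21212/7 ≈ -3030.3)
x + d = -21212/7 + 41126 = 266670/7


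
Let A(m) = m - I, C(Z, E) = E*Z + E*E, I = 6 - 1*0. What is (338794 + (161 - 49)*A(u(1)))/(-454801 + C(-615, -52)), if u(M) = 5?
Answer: -112894/140039 ≈ -0.80616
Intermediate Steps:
I = 6 (I = 6 + 0 = 6)
C(Z, E) = E² + E*Z (C(Z, E) = E*Z + E² = E² + E*Z)
A(m) = -6 + m (A(m) = m - 1*6 = m - 6 = -6 + m)
(338794 + (161 - 49)*A(u(1)))/(-454801 + C(-615, -52)) = (338794 + (161 - 49)*(-6 + 5))/(-454801 - 52*(-52 - 615)) = (338794 + 112*(-1))/(-454801 - 52*(-667)) = (338794 - 112)/(-454801 + 34684) = 338682/(-420117) = 338682*(-1/420117) = -112894/140039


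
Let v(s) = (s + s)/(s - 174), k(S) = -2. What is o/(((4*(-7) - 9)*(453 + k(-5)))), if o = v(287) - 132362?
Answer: 14956332/1885631 ≈ 7.9317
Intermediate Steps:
v(s) = 2*s/(-174 + s) (v(s) = (2*s)/(-174 + s) = 2*s/(-174 + s))
o = -14956332/113 (o = 2*287/(-174 + 287) - 132362 = 2*287/113 - 132362 = 2*287*(1/113) - 132362 = 574/113 - 132362 = -14956332/113 ≈ -1.3236e+5)
o/(((4*(-7) - 9)*(453 + k(-5)))) = -14956332*1/((453 - 2)*(4*(-7) - 9))/113 = -14956332*1/(451*(-28 - 9))/113 = -14956332/(113*((-37*451))) = -14956332/113/(-16687) = -14956332/113*(-1/16687) = 14956332/1885631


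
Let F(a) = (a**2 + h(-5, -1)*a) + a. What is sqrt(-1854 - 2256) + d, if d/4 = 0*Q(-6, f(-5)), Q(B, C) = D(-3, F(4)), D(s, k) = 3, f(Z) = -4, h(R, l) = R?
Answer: I*sqrt(4110) ≈ 64.109*I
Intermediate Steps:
F(a) = a**2 - 4*a (F(a) = (a**2 - 5*a) + a = a**2 - 4*a)
Q(B, C) = 3
d = 0 (d = 4*(0*3) = 4*0 = 0)
sqrt(-1854 - 2256) + d = sqrt(-1854 - 2256) + 0 = sqrt(-4110) + 0 = I*sqrt(4110) + 0 = I*sqrt(4110)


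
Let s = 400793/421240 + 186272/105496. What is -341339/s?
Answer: -1896101239427320/15093409451 ≈ -1.2562e+5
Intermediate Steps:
s = 15093409451/5554891880 (s = 400793*(1/421240) + 186272*(1/105496) = 400793/421240 + 23284/13187 = 15093409451/5554891880 ≈ 2.7171)
-341339/s = -341339/15093409451/5554891880 = -341339*5554891880/15093409451 = -1896101239427320/15093409451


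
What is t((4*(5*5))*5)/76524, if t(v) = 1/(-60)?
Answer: -1/4591440 ≈ -2.1780e-7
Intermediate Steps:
t(v) = -1/60
t((4*(5*5))*5)/76524 = -1/60/76524 = -1/60*1/76524 = -1/4591440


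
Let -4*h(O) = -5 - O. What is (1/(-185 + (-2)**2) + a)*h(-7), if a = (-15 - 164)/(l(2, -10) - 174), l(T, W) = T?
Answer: -32227/62264 ≈ -0.51759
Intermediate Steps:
h(O) = 5/4 + O/4 (h(O) = -(-5 - O)/4 = 5/4 + O/4)
a = 179/172 (a = (-15 - 164)/(2 - 174) = -179/(-172) = -179*(-1/172) = 179/172 ≈ 1.0407)
(1/(-185 + (-2)**2) + a)*h(-7) = (1/(-185 + (-2)**2) + 179/172)*(5/4 + (1/4)*(-7)) = (1/(-185 + 4) + 179/172)*(5/4 - 7/4) = (1/(-181) + 179/172)*(-1/2) = (-1/181 + 179/172)*(-1/2) = (32227/31132)*(-1/2) = -32227/62264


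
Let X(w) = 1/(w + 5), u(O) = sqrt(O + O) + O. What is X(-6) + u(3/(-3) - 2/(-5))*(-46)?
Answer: 133/5 - 46*I*sqrt(30)/5 ≈ 26.6 - 50.391*I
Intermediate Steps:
u(O) = O + sqrt(2)*sqrt(O) (u(O) = sqrt(2*O) + O = sqrt(2)*sqrt(O) + O = O + sqrt(2)*sqrt(O))
X(w) = 1/(5 + w)
X(-6) + u(3/(-3) - 2/(-5))*(-46) = 1/(5 - 6) + ((3/(-3) - 2/(-5)) + sqrt(2)*sqrt(3/(-3) - 2/(-5)))*(-46) = 1/(-1) + ((3*(-1/3) - 2*(-1/5)) + sqrt(2)*sqrt(3*(-1/3) - 2*(-1/5)))*(-46) = -1 + ((-1 + 2/5) + sqrt(2)*sqrt(-1 + 2/5))*(-46) = -1 + (-3/5 + sqrt(2)*sqrt(-3/5))*(-46) = -1 + (-3/5 + sqrt(2)*(I*sqrt(15)/5))*(-46) = -1 + (-3/5 + I*sqrt(30)/5)*(-46) = -1 + (138/5 - 46*I*sqrt(30)/5) = 133/5 - 46*I*sqrt(30)/5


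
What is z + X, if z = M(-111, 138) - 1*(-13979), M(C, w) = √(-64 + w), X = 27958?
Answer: 41937 + √74 ≈ 41946.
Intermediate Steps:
z = 13979 + √74 (z = √(-64 + 138) - 1*(-13979) = √74 + 13979 = 13979 + √74 ≈ 13988.)
z + X = (13979 + √74) + 27958 = 41937 + √74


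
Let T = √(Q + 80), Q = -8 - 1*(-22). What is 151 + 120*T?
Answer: 151 + 120*√94 ≈ 1314.4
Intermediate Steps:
Q = 14 (Q = -8 + 22 = 14)
T = √94 (T = √(14 + 80) = √94 ≈ 9.6954)
151 + 120*T = 151 + 120*√94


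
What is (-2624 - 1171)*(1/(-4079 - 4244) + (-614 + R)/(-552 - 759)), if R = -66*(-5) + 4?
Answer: -128102095/158137 ≈ -810.07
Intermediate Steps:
R = 334 (R = -11*(-30) + 4 = 330 + 4 = 334)
(-2624 - 1171)*(1/(-4079 - 4244) + (-614 + R)/(-552 - 759)) = (-2624 - 1171)*(1/(-4079 - 4244) + (-614 + 334)/(-552 - 759)) = -3795*(1/(-8323) - 280/(-1311)) = -3795*(-1/8323 - 280*(-1/1311)) = -3795*(-1/8323 + 280/1311) = -3795*2329129/10911453 = -128102095/158137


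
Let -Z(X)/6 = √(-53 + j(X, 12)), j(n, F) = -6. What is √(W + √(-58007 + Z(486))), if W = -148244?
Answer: √(-148244 + √(-58007 - 6*I*√59)) ≈ 0.313 - 385.02*I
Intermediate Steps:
Z(X) = -6*I*√59 (Z(X) = -6*√(-53 - 6) = -6*I*√59)
√(W + √(-58007 + Z(486))) = √(-148244 + √(-58007 - 6*I*√59))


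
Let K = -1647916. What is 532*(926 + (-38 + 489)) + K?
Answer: -915352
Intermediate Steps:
532*(926 + (-38 + 489)) + K = 532*(926 + (-38 + 489)) - 1647916 = 532*(926 + 451) - 1647916 = 532*1377 - 1647916 = 732564 - 1647916 = -915352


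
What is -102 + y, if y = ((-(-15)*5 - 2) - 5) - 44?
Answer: -78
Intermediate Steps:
y = 24 (y = ((-5*(-15) - 2) - 5) - 44 = ((75 - 2) - 5) - 44 = (73 - 5) - 44 = 68 - 44 = 24)
-102 + y = -102 + 24 = -78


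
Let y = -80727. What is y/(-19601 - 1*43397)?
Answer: 80727/62998 ≈ 1.2814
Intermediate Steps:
y/(-19601 - 1*43397) = -80727/(-19601 - 1*43397) = -80727/(-19601 - 43397) = -80727/(-62998) = -80727*(-1/62998) = 80727/62998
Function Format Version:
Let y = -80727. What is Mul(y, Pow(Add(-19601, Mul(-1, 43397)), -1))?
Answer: Rational(80727, 62998) ≈ 1.2814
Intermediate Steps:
Mul(y, Pow(Add(-19601, Mul(-1, 43397)), -1)) = Mul(-80727, Pow(Add(-19601, Mul(-1, 43397)), -1)) = Mul(-80727, Pow(Add(-19601, -43397), -1)) = Mul(-80727, Pow(-62998, -1)) = Mul(-80727, Rational(-1, 62998)) = Rational(80727, 62998)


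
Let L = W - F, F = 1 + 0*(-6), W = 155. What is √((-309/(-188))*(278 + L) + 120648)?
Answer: 2*√67019979/47 ≈ 348.36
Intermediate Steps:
F = 1 (F = 1 + 0 = 1)
L = 154 (L = 155 - 1*1 = 155 - 1 = 154)
√((-309/(-188))*(278 + L) + 120648) = √((-309/(-188))*(278 + 154) + 120648) = √(-309*(-1/188)*432 + 120648) = √((309/188)*432 + 120648) = √(33372/47 + 120648) = √(5703828/47) = 2*√67019979/47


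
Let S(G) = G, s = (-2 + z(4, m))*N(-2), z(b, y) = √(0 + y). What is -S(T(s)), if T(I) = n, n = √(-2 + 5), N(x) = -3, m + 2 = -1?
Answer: -√3 ≈ -1.7320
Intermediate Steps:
m = -3 (m = -2 - 1 = -3)
z(b, y) = √y
s = 6 - 3*I*√3 (s = (-2 + √(-3))*(-3) = (-2 + I*√3)*(-3) = 6 - 3*I*√3 ≈ 6.0 - 5.1962*I)
n = √3 ≈ 1.7320
T(I) = √3
-S(T(s)) = -√3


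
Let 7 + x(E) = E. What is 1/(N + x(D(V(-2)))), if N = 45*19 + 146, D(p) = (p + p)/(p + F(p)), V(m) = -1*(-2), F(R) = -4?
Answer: 1/992 ≈ 0.0010081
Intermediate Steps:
V(m) = 2
D(p) = 2*p/(-4 + p) (D(p) = (p + p)/(p - 4) = (2*p)/(-4 + p) = 2*p/(-4 + p))
x(E) = -7 + E
N = 1001 (N = 855 + 146 = 1001)
1/(N + x(D(V(-2)))) = 1/(1001 + (-7 + 2*2/(-4 + 2))) = 1/(1001 + (-7 + 2*2/(-2))) = 1/(1001 + (-7 + 2*2*(-½))) = 1/(1001 + (-7 - 2)) = 1/(1001 - 9) = 1/992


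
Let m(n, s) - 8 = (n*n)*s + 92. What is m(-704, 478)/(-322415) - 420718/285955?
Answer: -13575937163462/18439236265 ≈ -736.25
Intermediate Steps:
m(n, s) = 100 + s*n² (m(n, s) = 8 + ((n*n)*s + 92) = 8 + (n²*s + 92) = 8 + (s*n² + 92) = 8 + (92 + s*n²) = 100 + s*n²)
m(-704, 478)/(-322415) - 420718/285955 = (100 + 478*(-704)²)/(-322415) - 420718/285955 = (100 + 478*495616)*(-1/322415) - 420718*1/285955 = (100 + 236904448)*(-1/322415) - 420718/285955 = 236904548*(-1/322415) - 420718/285955 = -236904548/322415 - 420718/285955 = -13575937163462/18439236265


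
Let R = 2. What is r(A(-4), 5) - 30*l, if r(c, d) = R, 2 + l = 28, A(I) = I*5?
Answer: -778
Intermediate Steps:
A(I) = 5*I
l = 26 (l = -2 + 28 = 26)
r(c, d) = 2
r(A(-4), 5) - 30*l = 2 - 30*26 = 2 - 780 = -778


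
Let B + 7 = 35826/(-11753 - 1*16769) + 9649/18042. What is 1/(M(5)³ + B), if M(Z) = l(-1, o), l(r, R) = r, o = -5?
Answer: -257296962/2243957653 ≈ -0.11466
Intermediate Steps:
M(Z) = -1
B = -1986660691/257296962 (B = -7 + (35826/(-11753 - 1*16769) + 9649/18042) = -7 + (35826/(-11753 - 16769) + 9649*(1/18042)) = -7 + (35826/(-28522) + 9649/18042) = -7 + (35826*(-1/28522) + 9649/18042) = -7 + (-17913/14261 + 9649/18042) = -7 - 185581957/257296962 = -1986660691/257296962 ≈ -7.7213)
1/(M(5)³ + B) = 1/((-1)³ - 1986660691/257296962) = 1/(-1 - 1986660691/257296962) = 1/(-2243957653/257296962) = -257296962/2243957653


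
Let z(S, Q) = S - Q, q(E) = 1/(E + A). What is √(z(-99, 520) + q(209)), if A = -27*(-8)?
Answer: I*√4472258/85 ≈ 24.88*I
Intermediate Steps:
A = 216
q(E) = 1/(216 + E) (q(E) = 1/(E + 216) = 1/(216 + E))
√(z(-99, 520) + q(209)) = √((-99 - 1*520) + 1/(216 + 209)) = √((-99 - 520) + 1/425) = √(-619 + 1/425) = √(-263074/425) = I*√4472258/85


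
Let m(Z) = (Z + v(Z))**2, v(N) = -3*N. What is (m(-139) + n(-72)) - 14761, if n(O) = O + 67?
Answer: 62518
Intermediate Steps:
n(O) = 67 + O
m(Z) = 4*Z**2 (m(Z) = (Z - 3*Z)**2 = (-2*Z)**2 = 4*Z**2)
(m(-139) + n(-72)) - 14761 = (4*(-139)**2 + (67 - 72)) - 14761 = (4*19321 - 5) - 14761 = (77284 - 5) - 14761 = 77279 - 14761 = 62518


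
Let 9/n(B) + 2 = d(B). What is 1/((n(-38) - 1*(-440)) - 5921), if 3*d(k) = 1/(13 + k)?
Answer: -151/828306 ≈ -0.00018230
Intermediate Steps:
d(k) = 1/(3*(13 + k))
n(B) = 9/(-2 + 1/(3*(13 + B)))
1/((n(-38) - 1*(-440)) - 5921) = 1/((27*(-13 - 1*(-38))/(77 + 6*(-38)) - 1*(-440)) - 5921) = 1/((27*(-13 + 38)/(77 - 228) + 440) - 5921) = 1/((27*25/(-151) + 440) - 5921) = 1/((27*(-1/151)*25 + 440) - 5921) = 1/((-675/151 + 440) - 5921) = 1/(65765/151 - 5921) = 1/(-828306/151) = -151/828306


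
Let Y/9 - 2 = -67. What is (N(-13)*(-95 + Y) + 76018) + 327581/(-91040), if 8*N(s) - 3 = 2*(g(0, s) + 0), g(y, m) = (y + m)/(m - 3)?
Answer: 6884561039/91040 ≈ 75621.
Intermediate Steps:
Y = -585 (Y = 18 + 9*(-67) = 18 - 603 = -585)
g(y, m) = (m + y)/(-3 + m)
N(s) = 3/8 + s/(4*(-3 + s)) (N(s) = 3/8 + (2*((s + 0)/(-3 + s) + 0))/8 = 3/8 + (2*(s/(-3 + s) + 0))/8 = 3/8 + (2*(s/(-3 + s)))/8 = 3/8 + (2*s/(-3 + s))/8 = 3/8 + s/(4*(-3 + s)))
(N(-13)*(-95 + Y) + 76018) + 327581/(-91040) = (((-9 + 5*(-13))/(8*(-3 - 13)))*(-95 - 585) + 76018) + 327581/(-91040) = (((1/8)*(-9 - 65)/(-16))*(-680) + 76018) + 327581*(-1/91040) = (((1/8)*(-1/16)*(-74))*(-680) + 76018) - 327581/91040 = ((37/64)*(-680) + 76018) - 327581/91040 = (-3145/8 + 76018) - 327581/91040 = 604999/8 - 327581/91040 = 6884561039/91040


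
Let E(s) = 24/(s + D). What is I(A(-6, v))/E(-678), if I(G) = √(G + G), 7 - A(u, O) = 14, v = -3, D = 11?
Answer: -667*I*√14/24 ≈ -103.99*I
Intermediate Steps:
A(u, O) = -7 (A(u, O) = 7 - 1*14 = 7 - 14 = -7)
E(s) = 24/(11 + s) (E(s) = 24/(s + 11) = 24/(11 + s))
I(G) = √2*√G (I(G) = √(2*G) = √2*√G)
I(A(-6, v))/E(-678) = (√2*√(-7))/((24/(11 - 678))) = (√2*(I*√7))/((24/(-667))) = (I*√14)/((24*(-1/667))) = (I*√14)/(-24/667) = (I*√14)*(-667/24) = -667*I*√14/24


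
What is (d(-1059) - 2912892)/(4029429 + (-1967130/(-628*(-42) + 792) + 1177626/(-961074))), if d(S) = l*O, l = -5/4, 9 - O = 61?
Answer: -2112645786197424/2922453218276515 ≈ -0.72290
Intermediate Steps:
O = -52 (O = 9 - 1*61 = 9 - 61 = -52)
l = -5/4 (l = -5*¼ = -5/4 ≈ -1.2500)
d(S) = 65 (d(S) = -5/4*(-52) = 65)
(d(-1059) - 2912892)/(4029429 + (-1967130/(-628*(-42) + 792) + 1177626/(-961074))) = (65 - 2912892)/(4029429 + (-1967130/(-628*(-42) + 792) + 1177626/(-961074))) = -2912827/(4029429 + (-1967130/(26376 + 792) + 1177626*(-1/961074))) = -2912827/(4029429 + (-1967130/27168 - 196271/160179)) = -2912827/(4029429 + (-1967130*1/27168 - 196271/160179)) = -2912827/(4029429 + (-327855/4528 - 196271/160179)) = -2912827/(4029429 - 53404201133/725290512) = -2912827/2922453218276515/725290512 = -2912827*725290512/2922453218276515 = -2112645786197424/2922453218276515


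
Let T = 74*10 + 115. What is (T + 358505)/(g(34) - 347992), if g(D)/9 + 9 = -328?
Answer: -71872/70205 ≈ -1.0237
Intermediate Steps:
g(D) = -3033 (g(D) = -81 + 9*(-328) = -81 - 2952 = -3033)
T = 855 (T = 740 + 115 = 855)
(T + 358505)/(g(34) - 347992) = (855 + 358505)/(-3033 - 347992) = 359360/(-351025) = 359360*(-1/351025) = -71872/70205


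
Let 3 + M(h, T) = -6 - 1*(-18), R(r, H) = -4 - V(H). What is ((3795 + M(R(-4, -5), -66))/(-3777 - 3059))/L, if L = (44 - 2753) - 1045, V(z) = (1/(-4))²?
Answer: 951/6415586 ≈ 0.00014823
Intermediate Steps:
V(z) = 1/16 (V(z) = (-¼)² = 1/16)
R(r, H) = -65/16 (R(r, H) = -4 - 1*1/16 = -4 - 1/16 = -65/16)
M(h, T) = 9 (M(h, T) = -3 + (-6 - 1*(-18)) = -3 + (-6 + 18) = -3 + 12 = 9)
L = -3754 (L = -2709 - 1045 = -3754)
((3795 + M(R(-4, -5), -66))/(-3777 - 3059))/L = ((3795 + 9)/(-3777 - 3059))/(-3754) = (3804/(-6836))*(-1/3754) = (3804*(-1/6836))*(-1/3754) = -951/1709*(-1/3754) = 951/6415586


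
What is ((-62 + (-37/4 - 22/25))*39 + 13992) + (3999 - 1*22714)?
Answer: -753607/100 ≈ -7536.1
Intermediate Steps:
((-62 + (-37/4 - 22/25))*39 + 13992) + (3999 - 1*22714) = ((-62 + (-37*¼ - 22*1/25))*39 + 13992) + (3999 - 22714) = ((-62 + (-37/4 - 22/25))*39 + 13992) - 18715 = ((-62 - 1013/100)*39 + 13992) - 18715 = (-7213/100*39 + 13992) - 18715 = (-281307/100 + 13992) - 18715 = 1117893/100 - 18715 = -753607/100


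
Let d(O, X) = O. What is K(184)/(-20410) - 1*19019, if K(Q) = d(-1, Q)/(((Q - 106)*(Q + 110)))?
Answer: -8901693080279/468042120 ≈ -19019.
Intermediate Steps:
K(Q) = -1/((-106 + Q)*(110 + Q)) (K(Q) = -1/((Q - 106)*(Q + 110)) = -1/((-106 + Q)*(110 + Q)))
K(184)/(-20410) - 1*19019 = -1/(-11660 + 184**2 + 4*184)/(-20410) - 1*19019 = -1/(-11660 + 33856 + 736)*(-1/20410) - 19019 = -1/22932*(-1/20410) - 19019 = 1/468042120 - 19019 = -8901693080279/468042120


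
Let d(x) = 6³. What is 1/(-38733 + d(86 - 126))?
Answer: -1/38517 ≈ -2.5963e-5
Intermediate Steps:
d(x) = 216
1/(-38733 + d(86 - 126)) = 1/(-38733 + 216) = 1/(-38517) = -1/38517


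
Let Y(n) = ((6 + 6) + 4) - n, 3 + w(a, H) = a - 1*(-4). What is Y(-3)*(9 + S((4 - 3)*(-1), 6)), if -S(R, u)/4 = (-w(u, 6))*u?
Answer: 3363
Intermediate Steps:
w(a, H) = 1 + a (w(a, H) = -3 + (a - 1*(-4)) = -3 + (a + 4) = -3 + (4 + a) = 1 + a)
S(R, u) = -4*u*(-1 - u) (S(R, u) = -4*(-(1 + u))*u = -4*(-1 - u)*u = -4*u*(-1 - u))
Y(n) = 16 - n (Y(n) = (12 + 4) - n = 16 - n)
Y(-3)*(9 + S((4 - 3)*(-1), 6)) = (16 - 1*(-3))*(9 + 4*6*(1 + 6)) = (16 + 3)*(9 + 4*6*7) = 19*(9 + 168) = 19*177 = 3363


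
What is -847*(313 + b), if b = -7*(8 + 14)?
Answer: -134673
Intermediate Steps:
b = -154 (b = -7*22 = -154)
-847*(313 + b) = -847*(313 - 154) = -847*159 = -134673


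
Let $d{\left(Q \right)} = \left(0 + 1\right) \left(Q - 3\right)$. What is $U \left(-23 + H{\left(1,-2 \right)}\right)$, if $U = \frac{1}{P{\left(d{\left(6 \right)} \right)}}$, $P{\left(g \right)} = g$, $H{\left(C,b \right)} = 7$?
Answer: $- \frac{16}{3} \approx -5.3333$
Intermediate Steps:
$d{\left(Q \right)} = -3 + Q$ ($d{\left(Q \right)} = 1 \left(-3 + Q\right) = -3 + Q$)
$U = \frac{1}{3}$ ($U = \frac{1}{-3 + 6} = \frac{1}{3} \approx 0.33333$)
$U \left(-23 + H{\left(1,-2 \right)}\right) = \frac{-23 + 7}{3} = \frac{1}{3} \left(-16\right) = - \frac{16}{3}$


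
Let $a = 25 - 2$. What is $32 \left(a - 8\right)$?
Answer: $480$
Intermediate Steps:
$a = 23$
$32 \left(a - 8\right) = 32 \left(23 - 8\right) = 32 \cdot 15 = 480$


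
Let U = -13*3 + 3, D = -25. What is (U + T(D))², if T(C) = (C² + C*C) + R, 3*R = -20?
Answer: 13118884/9 ≈ 1.4577e+6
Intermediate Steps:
R = -20/3 (R = (⅓)*(-20) = -20/3 ≈ -6.6667)
T(C) = -20/3 + 2*C² (T(C) = (C² + C*C) - 20/3 = (C² + C²) - 20/3 = 2*C² - 20/3 = -20/3 + 2*C²)
U = -36 (U = -13*3 + 3 = -39 + 3 = -36)
(U + T(D))² = (-36 + (-20/3 + 2*(-25)²))² = (-36 + (-20/3 + 2*625))² = (-36 + (-20/3 + 1250))² = (-36 + 3730/3)² = (3622/3)² = 13118884/9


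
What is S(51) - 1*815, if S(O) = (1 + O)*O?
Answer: 1837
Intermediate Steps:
S(O) = O*(1 + O)
S(51) - 1*815 = 51*(1 + 51) - 1*815 = 51*52 - 815 = 2652 - 815 = 1837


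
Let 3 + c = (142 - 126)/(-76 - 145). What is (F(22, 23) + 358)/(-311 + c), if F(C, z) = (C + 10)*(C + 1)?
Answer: -120887/34705 ≈ -3.4833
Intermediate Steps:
F(C, z) = (1 + C)*(10 + C) (F(C, z) = (10 + C)*(1 + C) = (1 + C)*(10 + C))
c = -679/221 (c = -3 + (142 - 126)/(-76 - 145) = -3 + 16/(-221) = -3 + 16*(-1/221) = -3 - 16/221 = -679/221 ≈ -3.0724)
(F(22, 23) + 358)/(-311 + c) = ((10 + 22**2 + 11*22) + 358)/(-311 - 679/221) = ((10 + 484 + 242) + 358)/(-69410/221) = (736 + 358)*(-221/69410) = 1094*(-221/69410) = -120887/34705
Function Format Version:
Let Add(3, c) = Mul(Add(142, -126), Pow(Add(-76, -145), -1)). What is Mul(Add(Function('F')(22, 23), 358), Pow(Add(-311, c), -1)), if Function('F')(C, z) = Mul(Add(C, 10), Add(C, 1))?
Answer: Rational(-120887, 34705) ≈ -3.4833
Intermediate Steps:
Function('F')(C, z) = Mul(Add(1, C), Add(10, C)) (Function('F')(C, z) = Mul(Add(10, C), Add(1, C)) = Mul(Add(1, C), Add(10, C)))
c = Rational(-679, 221) (c = Add(-3, Mul(Add(142, -126), Pow(Add(-76, -145), -1))) = Add(-3, Mul(16, Pow(-221, -1))) = Add(-3, Mul(16, Rational(-1, 221))) = Add(-3, Rational(-16, 221)) = Rational(-679, 221) ≈ -3.0724)
Mul(Add(Function('F')(22, 23), 358), Pow(Add(-311, c), -1)) = Mul(Add(Add(10, Pow(22, 2), Mul(11, 22)), 358), Pow(Add(-311, Rational(-679, 221)), -1)) = Mul(Add(Add(10, 484, 242), 358), Pow(Rational(-69410, 221), -1)) = Mul(Add(736, 358), Rational(-221, 69410)) = Mul(1094, Rational(-221, 69410)) = Rational(-120887, 34705)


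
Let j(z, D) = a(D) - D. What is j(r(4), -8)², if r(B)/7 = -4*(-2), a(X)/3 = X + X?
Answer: 1600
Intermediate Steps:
a(X) = 6*X (a(X) = 3*(X + X) = 3*(2*X) = 6*X)
r(B) = 56 (r(B) = 7*(-4*(-2)) = 7*8 = 56)
j(z, D) = 5*D (j(z, D) = 6*D - D = 5*D)
j(r(4), -8)² = (5*(-8))² = (-40)² = 1600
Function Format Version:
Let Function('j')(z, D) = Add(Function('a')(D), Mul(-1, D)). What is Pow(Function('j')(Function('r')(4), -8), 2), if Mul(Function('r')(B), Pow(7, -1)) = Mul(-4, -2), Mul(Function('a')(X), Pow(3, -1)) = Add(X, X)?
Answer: 1600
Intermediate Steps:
Function('a')(X) = Mul(6, X) (Function('a')(X) = Mul(3, Add(X, X)) = Mul(3, Mul(2, X)) = Mul(6, X))
Function('r')(B) = 56 (Function('r')(B) = Mul(7, Mul(-4, -2)) = Mul(7, 8) = 56)
Function('j')(z, D) = Mul(5, D) (Function('j')(z, D) = Add(Mul(6, D), Mul(-1, D)) = Mul(5, D))
Pow(Function('j')(Function('r')(4), -8), 2) = Pow(Mul(5, -8), 2) = Pow(-40, 2) = 1600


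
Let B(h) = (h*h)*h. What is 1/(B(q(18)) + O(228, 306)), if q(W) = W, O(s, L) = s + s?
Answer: 1/6288 ≈ 0.00015903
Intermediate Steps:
O(s, L) = 2*s
B(h) = h**3 (B(h) = h**2*h = h**3)
1/(B(q(18)) + O(228, 306)) = 1/(18**3 + 2*228) = 1/(5832 + 456) = 1/6288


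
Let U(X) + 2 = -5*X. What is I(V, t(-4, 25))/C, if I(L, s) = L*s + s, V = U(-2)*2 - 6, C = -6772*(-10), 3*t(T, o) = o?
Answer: 55/40632 ≈ 0.0013536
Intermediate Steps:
U(X) = -2 - 5*X
t(T, o) = o/3
C = 67720
V = 10 (V = (-2 - 5*(-2))*2 - 6 = (-2 + 10)*2 - 6 = 8*2 - 6 = 16 - 6 = 10)
I(L, s) = s + L*s
I(V, t(-4, 25))/C = (((1/3)*25)*(1 + 10))/67720 = ((25/3)*11)*(1/67720) = (275/3)*(1/67720) = 55/40632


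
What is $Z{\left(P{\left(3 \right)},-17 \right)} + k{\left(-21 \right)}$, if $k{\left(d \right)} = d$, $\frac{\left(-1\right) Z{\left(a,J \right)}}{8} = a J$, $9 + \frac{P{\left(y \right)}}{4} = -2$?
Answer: $-6005$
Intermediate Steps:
$P{\left(y \right)} = -44$ ($P{\left(y \right)} = -36 + 4 \left(-2\right) = -36 - 8 = -44$)
$Z{\left(a,J \right)} = - 8 J a$ ($Z{\left(a,J \right)} = - 8 a J = - 8 J a$)
$Z{\left(P{\left(3 \right)},-17 \right)} + k{\left(-21 \right)} = \left(-8\right) \left(-17\right) \left(-44\right) - 21 = -5984 - 21 = -6005$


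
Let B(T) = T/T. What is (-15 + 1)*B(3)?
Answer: -14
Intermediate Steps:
B(T) = 1
(-15 + 1)*B(3) = (-15 + 1)*1 = -14*1 = -14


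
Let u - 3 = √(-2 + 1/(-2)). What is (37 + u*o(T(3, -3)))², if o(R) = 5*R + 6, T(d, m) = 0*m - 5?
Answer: -1005/2 + 380*I*√10 ≈ -502.5 + 1201.7*I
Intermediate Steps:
T(d, m) = -5 (T(d, m) = 0 - 5 = -5)
u = 3 + I*√10/2 (u = 3 + √(-2 + 1/(-2)) = 3 + √(-2 - ½) = 3 + √(-5/2) = 3 + I*√10/2 ≈ 3.0 + 1.5811*I)
o(R) = 6 + 5*R
(37 + u*o(T(3, -3)))² = (37 + (3 + I*√10/2)*(6 + 5*(-5)))² = (37 + (3 + I*√10/2)*(6 - 25))² = (37 + (3 + I*√10/2)*(-19))² = (37 + (-57 - 19*I*√10/2))² = (-20 - 19*I*√10/2)²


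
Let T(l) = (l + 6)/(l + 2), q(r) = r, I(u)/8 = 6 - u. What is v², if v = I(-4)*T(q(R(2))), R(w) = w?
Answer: 25600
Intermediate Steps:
I(u) = 48 - 8*u (I(u) = 8*(6 - u) = 48 - 8*u)
T(l) = (6 + l)/(2 + l)
v = 160 (v = (48 - 8*(-4))*((6 + 2)/(2 + 2)) = (48 + 32)*(8/4) = 80*((¼)*8) = 80*2 = 160)
v² = 160² = 25600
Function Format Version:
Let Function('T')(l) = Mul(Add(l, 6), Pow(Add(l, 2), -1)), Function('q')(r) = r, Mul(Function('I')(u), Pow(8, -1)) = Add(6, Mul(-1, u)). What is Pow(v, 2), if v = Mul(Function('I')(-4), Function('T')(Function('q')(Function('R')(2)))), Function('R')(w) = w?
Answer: 25600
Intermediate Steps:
Function('I')(u) = Add(48, Mul(-8, u)) (Function('I')(u) = Mul(8, Add(6, Mul(-1, u))) = Add(48, Mul(-8, u)))
Function('T')(l) = Mul(Pow(Add(2, l), -1), Add(6, l)) (Function('T')(l) = Mul(Add(6, l), Pow(Add(2, l), -1)) = Mul(Pow(Add(2, l), -1), Add(6, l)))
v = 160 (v = Mul(Add(48, Mul(-8, -4)), Mul(Pow(Add(2, 2), -1), Add(6, 2))) = Mul(Add(48, 32), Mul(Pow(4, -1), 8)) = Mul(80, Mul(Rational(1, 4), 8)) = Mul(80, 2) = 160)
Pow(v, 2) = Pow(160, 2) = 25600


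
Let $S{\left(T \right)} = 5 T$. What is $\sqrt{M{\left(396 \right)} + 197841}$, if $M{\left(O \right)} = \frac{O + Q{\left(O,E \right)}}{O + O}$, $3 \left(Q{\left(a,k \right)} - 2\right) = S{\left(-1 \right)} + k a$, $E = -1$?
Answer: $\frac{\sqrt{31024686594}}{396} \approx 444.79$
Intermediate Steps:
$Q{\left(a,k \right)} = \frac{1}{3} + \frac{a k}{3}$ ($Q{\left(a,k \right)} = 2 + \frac{5 \left(-1\right) + k a}{3} = 2 + \frac{-5 + a k}{3} = 2 + \left(- \frac{5}{3} + \frac{a k}{3}\right) = \frac{1}{3} + \frac{a k}{3}$)
$M{\left(O \right)} = \frac{\frac{1}{3} + \frac{2 O}{3}}{2 O}$ ($M{\left(O \right)} = \frac{O + \left(\frac{1}{3} + \frac{1}{3} O \left(-1\right)\right)}{O + O} = \frac{O - \left(- \frac{1}{3} + \frac{O}{3}\right)}{2 O} = \left(\frac{1}{3} + \frac{2 O}{3}\right) \frac{1}{2 O} = \frac{\frac{1}{3} + \frac{2 O}{3}}{2 O}$)
$\sqrt{M{\left(396 \right)} + 197841} = \sqrt{\frac{1 + 2 \cdot 396}{6 \cdot 396} + 197841} = \sqrt{\frac{1}{6} \cdot \frac{1}{396} \left(1 + 792\right) + 197841} = \sqrt{\frac{1}{6} \cdot \frac{1}{396} \cdot 793 + 197841} = \sqrt{\frac{793}{2376} + 197841} = \sqrt{\frac{470071009}{2376}} = \frac{\sqrt{31024686594}}{396}$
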